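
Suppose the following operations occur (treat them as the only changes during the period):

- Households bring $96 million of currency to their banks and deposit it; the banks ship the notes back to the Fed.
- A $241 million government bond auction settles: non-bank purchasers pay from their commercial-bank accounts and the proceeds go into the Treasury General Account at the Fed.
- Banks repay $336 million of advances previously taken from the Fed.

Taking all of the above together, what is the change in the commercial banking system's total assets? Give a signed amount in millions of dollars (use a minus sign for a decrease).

-$481 million

Fed balance sheet:
  Assets:      Loans to banks −$336M
  Liabilities: Bank reserves −$481M, Currency in circulation −$96M, Government deposits +$241M
Commercial banking system:
  Assets:      Reserves at CB −$481M
  Liabilities: Checkable deposits −$145M, Borrowings from CB −$336M
Change in total bank assets = -$481 million.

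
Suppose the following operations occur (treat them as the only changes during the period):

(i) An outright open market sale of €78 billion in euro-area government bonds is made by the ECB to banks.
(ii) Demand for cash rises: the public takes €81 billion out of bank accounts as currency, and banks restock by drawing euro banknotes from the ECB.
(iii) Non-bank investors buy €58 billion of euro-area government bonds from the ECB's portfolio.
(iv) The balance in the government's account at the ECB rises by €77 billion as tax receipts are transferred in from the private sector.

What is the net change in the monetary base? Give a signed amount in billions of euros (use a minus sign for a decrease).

OMO sale (to banks) €78 billion: ECB balance sheet contracts → −€78B.
Currency withdrawal €81 billion: just a shift between currency and reserves — both are base money → 0.
Asset sale (to non-banks) €58 billion: ECB balance sheet contracts → −€58B.
Government account inflow €77 billion: reserves shift to a non-base liability → −€77B.
Net: −78 + 0 − 58 − 77 = -€213 billion.

-€213 billion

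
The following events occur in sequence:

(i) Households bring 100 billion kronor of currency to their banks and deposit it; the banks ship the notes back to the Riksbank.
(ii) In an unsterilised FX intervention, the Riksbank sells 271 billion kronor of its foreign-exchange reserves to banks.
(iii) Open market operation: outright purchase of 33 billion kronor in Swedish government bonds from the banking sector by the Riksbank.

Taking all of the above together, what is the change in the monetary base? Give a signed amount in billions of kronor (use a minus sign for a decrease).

Riksbank balance sheet:
  Assets:      Securities +33B, Foreign assets −271B
  Liabilities: Bank reserves −138B, Currency in circulation −100B
Monetary base = currency + reserves: −100B + (−138B) = -238 billion.

-238 billion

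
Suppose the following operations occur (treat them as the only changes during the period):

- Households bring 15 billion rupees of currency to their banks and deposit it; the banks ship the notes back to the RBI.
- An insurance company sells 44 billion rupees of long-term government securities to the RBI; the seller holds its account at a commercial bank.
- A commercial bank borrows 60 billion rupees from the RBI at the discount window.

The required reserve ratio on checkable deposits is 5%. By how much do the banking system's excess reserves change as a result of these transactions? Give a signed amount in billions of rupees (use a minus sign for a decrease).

Currency deposit 15 billion rupees: reserves +15B, deposits +15B.
Asset purchase (from non-banks) 44 billion rupees: reserves +44B, deposits +44B.
Discount-window loan 60 billion rupees: reserves +60B, deposits 0.
Totals: Δreserves = +119B, Δdeposits = +59B.
Δrequired reserves = 5% × +59B = +2.95B.
Δexcess reserves = Δreserves − Δrequired = +119B − (+2.95B) = +116.05 billion.

+116.05 billion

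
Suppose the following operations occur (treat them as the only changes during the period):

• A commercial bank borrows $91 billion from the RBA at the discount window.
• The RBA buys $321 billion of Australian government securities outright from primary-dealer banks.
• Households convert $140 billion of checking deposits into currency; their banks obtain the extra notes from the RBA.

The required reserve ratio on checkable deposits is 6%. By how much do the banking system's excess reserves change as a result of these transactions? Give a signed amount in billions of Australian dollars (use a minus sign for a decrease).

+$280.4 billion

Discount-window loan $91 billion: reserves +$91B, deposits 0.
OMO purchase (from banks) $321 billion: reserves +$321B, deposits 0.
Currency withdrawal $140 billion: reserves −$140B, deposits −$140B.
Totals: Δreserves = +$272B, Δdeposits = −$140B.
Δrequired reserves = 6% × −$140B = −$8.4B.
Δexcess reserves = Δreserves − Δrequired = +$272B − (−$8.4B) = +$280.4 billion.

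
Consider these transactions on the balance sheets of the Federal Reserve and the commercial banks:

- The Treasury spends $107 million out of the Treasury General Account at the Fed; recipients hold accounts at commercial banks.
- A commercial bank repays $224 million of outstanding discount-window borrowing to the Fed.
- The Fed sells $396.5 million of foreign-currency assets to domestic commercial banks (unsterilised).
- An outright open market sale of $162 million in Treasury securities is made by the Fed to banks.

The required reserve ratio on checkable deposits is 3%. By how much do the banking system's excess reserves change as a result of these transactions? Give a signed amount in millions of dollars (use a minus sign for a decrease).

-$678.71 million

Government spending $107 million: reserves +$107M, deposits +$107M.
Discount-window repayment $224 million: reserves −$224M, deposits 0.
FX sale $396.5 million: reserves −$396.5M, deposits 0.
OMO sale (to banks) $162 million: reserves −$162M, deposits 0.
Totals: Δreserves = −$675.5M, Δdeposits = +$107M.
Δrequired reserves = 3% × +$107M = +$3.21M.
Δexcess reserves = Δreserves − Δrequired = −$675.5M − (+$3.21M) = -$678.71 million.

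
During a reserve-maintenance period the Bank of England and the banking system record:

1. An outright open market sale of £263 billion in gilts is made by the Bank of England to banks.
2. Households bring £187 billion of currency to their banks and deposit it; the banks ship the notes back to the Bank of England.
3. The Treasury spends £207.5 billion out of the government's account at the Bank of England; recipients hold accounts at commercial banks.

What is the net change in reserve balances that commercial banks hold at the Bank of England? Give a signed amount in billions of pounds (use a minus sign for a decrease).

+£131.5 billion

OMO sale (to banks) £263 billion: the buying banks pay out of their reserve balances → −£263B.
Currency deposit £187 billion: returned notes are swapped for reserve credit → +£187B.
Government spending £207.5 billion: government payments flow into bank reserve accounts → +£207.5B.
Net: −263 + 187 + 207.5 = +£131.5 billion.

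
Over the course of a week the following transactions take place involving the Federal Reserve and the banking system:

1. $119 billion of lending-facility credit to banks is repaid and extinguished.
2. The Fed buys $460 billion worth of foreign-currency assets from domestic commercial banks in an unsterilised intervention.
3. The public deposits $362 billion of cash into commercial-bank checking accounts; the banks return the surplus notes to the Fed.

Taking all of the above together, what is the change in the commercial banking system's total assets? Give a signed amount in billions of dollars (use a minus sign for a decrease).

+$243 billion

Discount-window repayment $119 billion: bank balance sheets shrink → −$119B.
FX purchase $460 billion: just an asset swap on bank balance sheets → 0.
Currency deposit $362 billion: bank balance sheets expand → +$362B.
Net: −119 + 0 + 362 = +$243 billion.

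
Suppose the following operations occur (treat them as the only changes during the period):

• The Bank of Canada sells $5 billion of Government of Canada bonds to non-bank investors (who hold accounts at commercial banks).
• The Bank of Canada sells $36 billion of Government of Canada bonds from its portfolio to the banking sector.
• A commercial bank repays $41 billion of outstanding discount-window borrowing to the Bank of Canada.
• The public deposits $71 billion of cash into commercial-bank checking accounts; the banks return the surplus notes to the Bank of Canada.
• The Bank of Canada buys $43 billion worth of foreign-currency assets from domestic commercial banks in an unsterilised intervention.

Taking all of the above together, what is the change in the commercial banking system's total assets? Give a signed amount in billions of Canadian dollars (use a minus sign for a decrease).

Asset sale (to non-banks) $5 billion: bank balance sheets shrink → −$5B.
OMO sale (to banks) $36 billion: just an asset swap on bank balance sheets → 0.
Discount-window repayment $41 billion: bank balance sheets shrink → −$41B.
Currency deposit $71 billion: bank balance sheets expand → +$71B.
FX purchase $43 billion: just an asset swap on bank balance sheets → 0.
Net: −5 + 0 − 41 + 71 + 0 = +$25 billion.

+$25 billion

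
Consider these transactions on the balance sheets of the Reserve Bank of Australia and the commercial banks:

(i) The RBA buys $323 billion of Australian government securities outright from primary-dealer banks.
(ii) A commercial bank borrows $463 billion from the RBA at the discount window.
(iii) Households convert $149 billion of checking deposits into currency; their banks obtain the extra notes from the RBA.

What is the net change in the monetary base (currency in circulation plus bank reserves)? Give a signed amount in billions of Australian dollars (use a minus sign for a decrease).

+$786 billion

RBA balance sheet:
  Assets:      Securities +$323B, Loans to banks +$463B
  Liabilities: Bank reserves +$637B, Currency in circulation +$149B
Monetary base = currency + reserves: +$149B + (+$637B) = +$786 billion.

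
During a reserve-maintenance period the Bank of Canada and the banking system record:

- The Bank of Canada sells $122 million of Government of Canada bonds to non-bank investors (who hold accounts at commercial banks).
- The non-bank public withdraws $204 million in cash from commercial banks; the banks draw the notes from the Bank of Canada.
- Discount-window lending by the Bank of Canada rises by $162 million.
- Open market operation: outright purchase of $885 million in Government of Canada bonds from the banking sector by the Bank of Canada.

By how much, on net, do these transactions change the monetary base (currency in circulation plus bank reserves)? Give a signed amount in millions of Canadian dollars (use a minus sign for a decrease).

+$925 million

Bank of Canada balance sheet:
  Assets:      Securities +$763M, Loans to banks +$162M
  Liabilities: Bank reserves +$721M, Currency in circulation +$204M
Monetary base = currency + reserves: +$204M + (+$721M) = +$925 million.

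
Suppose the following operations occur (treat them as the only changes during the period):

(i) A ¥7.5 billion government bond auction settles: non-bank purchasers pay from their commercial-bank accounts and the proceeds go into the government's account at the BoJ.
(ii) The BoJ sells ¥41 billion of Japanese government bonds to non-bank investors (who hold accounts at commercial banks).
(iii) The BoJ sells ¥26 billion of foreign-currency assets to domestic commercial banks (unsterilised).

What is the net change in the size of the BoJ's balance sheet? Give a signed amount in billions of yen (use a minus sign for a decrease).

Government account inflow ¥7.5 billion: only the composition of liabilities changes → 0.
Asset sale (to non-banks) ¥41 billion: a BoJ asset is shed → −¥41B.
FX sale ¥26 billion: a BoJ asset is shed → −¥26B.
Net: 0 − 41 − 26 = -¥67 billion.

-¥67 billion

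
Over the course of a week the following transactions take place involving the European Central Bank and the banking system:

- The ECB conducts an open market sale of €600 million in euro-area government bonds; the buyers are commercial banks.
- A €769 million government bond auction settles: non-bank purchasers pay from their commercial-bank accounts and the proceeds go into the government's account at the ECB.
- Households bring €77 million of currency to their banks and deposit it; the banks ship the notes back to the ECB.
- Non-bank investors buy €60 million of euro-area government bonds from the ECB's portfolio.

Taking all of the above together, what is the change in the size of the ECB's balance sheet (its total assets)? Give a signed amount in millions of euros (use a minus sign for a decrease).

OMO sale (to banks) €600 million: an ECB asset is shed → −€600M.
Government account inflow €769 million: only the composition of liabilities changes → 0.
Currency deposit €77 million: only the composition of liabilities changes → 0.
Asset sale (to non-banks) €60 million: an ECB asset is shed → −€60M.
Net: −600 + 0 + 0 − 60 = -€660 million.

-€660 million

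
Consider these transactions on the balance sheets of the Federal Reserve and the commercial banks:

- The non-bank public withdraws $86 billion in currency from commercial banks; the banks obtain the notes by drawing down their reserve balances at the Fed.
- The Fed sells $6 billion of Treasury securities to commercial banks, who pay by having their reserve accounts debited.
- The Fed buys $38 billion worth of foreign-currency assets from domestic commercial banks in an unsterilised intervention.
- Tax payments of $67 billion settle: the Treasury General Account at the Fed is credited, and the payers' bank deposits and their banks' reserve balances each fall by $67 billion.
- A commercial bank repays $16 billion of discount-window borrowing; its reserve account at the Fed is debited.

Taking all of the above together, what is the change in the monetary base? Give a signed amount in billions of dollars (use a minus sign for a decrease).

-$51 billion

Currency withdrawal $86 billion: just a shift between currency and reserves — both are base money → 0.
OMO sale (to banks) $6 billion: Fed balance sheet contracts → −$6B.
FX purchase $38 billion: Fed balance sheet expands → +$38B.
Government account inflow $67 billion: reserves shift to a non-base liability → −$67B.
Discount-window repayment $16 billion: Fed balance sheet contracts → −$16B.
Net: 0 − 6 + 38 − 67 − 16 = -$51 billion.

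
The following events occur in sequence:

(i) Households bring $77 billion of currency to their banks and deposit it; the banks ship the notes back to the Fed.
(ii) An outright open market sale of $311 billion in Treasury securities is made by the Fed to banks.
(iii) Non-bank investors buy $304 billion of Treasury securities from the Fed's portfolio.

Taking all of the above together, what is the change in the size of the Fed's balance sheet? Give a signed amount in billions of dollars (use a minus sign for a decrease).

-$615 billion

Fed balance sheet:
  Assets:      Securities −$615B
  Liabilities: Bank reserves −$538B, Currency in circulation −$77B
Change in total Fed assets = -$615 billion.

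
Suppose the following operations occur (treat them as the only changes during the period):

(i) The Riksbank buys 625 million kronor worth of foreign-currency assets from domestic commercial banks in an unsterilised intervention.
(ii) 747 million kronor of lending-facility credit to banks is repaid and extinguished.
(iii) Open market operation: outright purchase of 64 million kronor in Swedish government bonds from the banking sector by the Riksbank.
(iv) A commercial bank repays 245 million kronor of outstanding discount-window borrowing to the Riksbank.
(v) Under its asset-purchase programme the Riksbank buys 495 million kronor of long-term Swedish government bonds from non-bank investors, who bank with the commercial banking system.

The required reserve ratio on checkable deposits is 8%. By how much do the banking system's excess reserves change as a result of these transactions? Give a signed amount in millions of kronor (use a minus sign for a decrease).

FX purchase 625 million kronor: reserves +625M, deposits 0.
Discount-window repayment 747 million kronor: reserves −747M, deposits 0.
OMO purchase (from banks) 64 million kronor: reserves +64M, deposits 0.
Discount-window repayment 245 million kronor: reserves −245M, deposits 0.
Asset purchase (from non-banks) 495 million kronor: reserves +495M, deposits +495M.
Totals: Δreserves = +192M, Δdeposits = +495M.
Δrequired reserves = 8% × +495M = +39.6M.
Δexcess reserves = Δreserves − Δrequired = +192M − (+39.6M) = +152.4 million.

+152.4 million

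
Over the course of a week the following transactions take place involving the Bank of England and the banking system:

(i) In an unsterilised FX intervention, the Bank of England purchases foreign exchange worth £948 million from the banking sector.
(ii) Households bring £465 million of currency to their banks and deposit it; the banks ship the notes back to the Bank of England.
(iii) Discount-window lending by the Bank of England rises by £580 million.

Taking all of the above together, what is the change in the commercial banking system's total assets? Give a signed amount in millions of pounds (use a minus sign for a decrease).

+£1045 million

FX purchase £948 million: just an asset swap on bank balance sheets → 0.
Currency deposit £465 million: bank balance sheets expand → +£465M.
Discount-window loan £580 million: bank balance sheets expand → +£580M.
Net: 0 + 465 + 580 = +£1045 million.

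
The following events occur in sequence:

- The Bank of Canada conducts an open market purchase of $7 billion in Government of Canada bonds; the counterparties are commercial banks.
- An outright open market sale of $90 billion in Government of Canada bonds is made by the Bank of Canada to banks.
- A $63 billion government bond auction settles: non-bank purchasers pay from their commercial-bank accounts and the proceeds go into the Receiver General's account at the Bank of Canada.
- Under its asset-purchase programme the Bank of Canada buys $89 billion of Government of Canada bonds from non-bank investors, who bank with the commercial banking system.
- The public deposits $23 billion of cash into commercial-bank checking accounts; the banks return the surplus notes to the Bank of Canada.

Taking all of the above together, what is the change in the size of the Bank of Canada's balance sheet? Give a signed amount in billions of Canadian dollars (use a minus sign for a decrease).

Bank of Canada balance sheet:
  Assets:      Securities +$6B
  Liabilities: Bank reserves −$34B, Currency in circulation −$23B, Government deposits +$63B
Commercial banking system:
  Assets:      Reserves at CB −$34B, Securities +$83B
  Liabilities: Checkable deposits +$49B
Change in total Bank of Canada assets = +$6 billion.

+$6 billion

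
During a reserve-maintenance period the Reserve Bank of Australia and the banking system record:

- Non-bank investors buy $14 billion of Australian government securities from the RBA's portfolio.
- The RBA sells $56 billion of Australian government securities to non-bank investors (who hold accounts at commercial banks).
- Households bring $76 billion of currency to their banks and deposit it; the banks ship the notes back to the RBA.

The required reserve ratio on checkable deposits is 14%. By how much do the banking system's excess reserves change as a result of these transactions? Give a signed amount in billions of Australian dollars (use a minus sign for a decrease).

+$5.16 billion

Asset sale (to non-banks) $14 billion: reserves −$14B, deposits −$14B.
Asset sale (to non-banks) $56 billion: reserves −$56B, deposits −$56B.
Currency deposit $76 billion: reserves +$76B, deposits +$76B.
Totals: Δreserves = +$6B, Δdeposits = +$6B.
Δrequired reserves = 14% × +$6B = +$0.84B.
Δexcess reserves = Δreserves − Δrequired = +$6B − (+$0.84B) = +$5.16 billion.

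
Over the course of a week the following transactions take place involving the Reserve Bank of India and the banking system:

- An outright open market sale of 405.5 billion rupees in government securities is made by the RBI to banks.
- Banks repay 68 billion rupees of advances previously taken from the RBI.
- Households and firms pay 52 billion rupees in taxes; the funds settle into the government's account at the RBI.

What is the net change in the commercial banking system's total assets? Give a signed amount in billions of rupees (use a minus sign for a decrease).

-120 billion

RBI balance sheet:
  Assets:      Securities −405.5B, Loans to banks −68B
  Liabilities: Bank reserves −525.5B, Government deposits +52B
Commercial banking system:
  Assets:      Reserves at CB −525.5B, Securities +405.5B
  Liabilities: Checkable deposits −52B, Borrowings from CB −68B
Change in total bank assets = -120 billion.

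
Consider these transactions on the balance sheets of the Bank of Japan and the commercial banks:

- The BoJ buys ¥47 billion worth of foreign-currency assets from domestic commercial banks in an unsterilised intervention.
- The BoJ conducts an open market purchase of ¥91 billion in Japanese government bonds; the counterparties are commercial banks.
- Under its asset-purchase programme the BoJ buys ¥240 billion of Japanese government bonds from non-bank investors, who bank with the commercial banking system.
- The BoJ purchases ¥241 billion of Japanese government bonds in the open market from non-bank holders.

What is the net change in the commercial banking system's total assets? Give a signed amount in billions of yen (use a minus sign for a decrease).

BoJ balance sheet:
  Assets:      Securities +¥572B, Foreign assets +¥47B
  Liabilities: Bank reserves +¥619B
Commercial banking system:
  Assets:      Reserves at CB +¥619B, Securities −¥91B, Foreign assets −¥47B
  Liabilities: Checkable deposits +¥481B
Change in total bank assets = +¥481 billion.

+¥481 billion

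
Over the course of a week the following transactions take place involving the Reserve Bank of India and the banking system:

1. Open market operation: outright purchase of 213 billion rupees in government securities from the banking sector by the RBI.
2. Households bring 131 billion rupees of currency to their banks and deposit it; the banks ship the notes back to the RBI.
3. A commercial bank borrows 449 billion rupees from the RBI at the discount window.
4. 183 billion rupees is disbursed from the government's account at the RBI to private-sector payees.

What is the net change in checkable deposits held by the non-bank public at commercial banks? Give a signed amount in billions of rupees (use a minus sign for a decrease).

+314 billion

OMO purchase (from banks) 213 billion rupees: the counterparty is a bank, so public deposits are unchanged → 0.
Currency deposit 131 billion rupees: non-bank counterparties' bank balances rise → +131B.
Discount-window loan 449 billion rupees: the counterparty is a bank, so public deposits are unchanged → 0.
Government spending 183 billion rupees: non-bank counterparties' bank balances rise → +183B.
Net: 0 + 131 + 0 + 183 = +314 billion.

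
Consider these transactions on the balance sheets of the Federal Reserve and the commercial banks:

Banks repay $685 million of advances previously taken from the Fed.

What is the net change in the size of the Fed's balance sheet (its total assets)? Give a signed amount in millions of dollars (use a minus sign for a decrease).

-$685 million

Discount-window repayment $685 million: a Fed asset is shed → −$685M.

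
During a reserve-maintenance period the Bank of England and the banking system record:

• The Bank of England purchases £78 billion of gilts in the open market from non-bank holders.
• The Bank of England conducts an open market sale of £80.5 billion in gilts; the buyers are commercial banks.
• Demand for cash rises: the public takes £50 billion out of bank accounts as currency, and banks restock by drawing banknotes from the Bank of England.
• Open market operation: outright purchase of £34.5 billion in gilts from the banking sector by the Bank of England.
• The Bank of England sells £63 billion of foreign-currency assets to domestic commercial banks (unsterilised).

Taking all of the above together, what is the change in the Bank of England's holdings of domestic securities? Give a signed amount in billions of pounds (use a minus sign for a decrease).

+£32 billion

Asset purchase (from non-banks) £78 billion: securities added to the Bank of England's portfolio → +£78B.
OMO sale (to banks) £80.5 billion: securities removed from the Bank of England's portfolio → −£80.5B.
Currency withdrawal £50 billion: the Bank of England's securities portfolio is untouched → 0.
OMO purchase (from banks) £34.5 billion: securities added to the Bank of England's portfolio → +£34.5B.
FX sale £63 billion: the Bank of England's securities portfolio is untouched → 0.
Net: 78 − 80.5 + 0 + 34.5 + 0 = +£32 billion.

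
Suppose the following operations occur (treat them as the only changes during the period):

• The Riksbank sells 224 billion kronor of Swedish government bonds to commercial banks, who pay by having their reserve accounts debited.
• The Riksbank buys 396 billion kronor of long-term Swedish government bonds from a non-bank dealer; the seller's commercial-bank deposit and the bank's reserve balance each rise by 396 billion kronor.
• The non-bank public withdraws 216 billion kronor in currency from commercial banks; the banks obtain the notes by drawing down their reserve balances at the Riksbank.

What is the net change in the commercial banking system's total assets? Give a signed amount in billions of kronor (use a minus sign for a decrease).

OMO sale (to banks) 224 billion kronor: just an asset swap on bank balance sheets → 0.
Asset purchase (from non-banks) 396 billion kronor: bank balance sheets expand → +396B.
Currency withdrawal 216 billion kronor: bank balance sheets shrink → −216B.
Net: 0 + 396 − 216 = +180 billion.

+180 billion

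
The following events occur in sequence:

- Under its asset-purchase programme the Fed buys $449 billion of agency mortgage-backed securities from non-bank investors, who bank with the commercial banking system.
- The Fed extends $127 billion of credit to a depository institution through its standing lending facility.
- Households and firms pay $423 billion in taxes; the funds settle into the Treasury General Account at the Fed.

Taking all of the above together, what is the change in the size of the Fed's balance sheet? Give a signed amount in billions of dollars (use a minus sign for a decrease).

Fed balance sheet:
  Assets:      Securities +$449B, Loans to banks +$127B
  Liabilities: Bank reserves +$153B, Government deposits +$423B
Change in total Fed assets = +$576 billion.

+$576 billion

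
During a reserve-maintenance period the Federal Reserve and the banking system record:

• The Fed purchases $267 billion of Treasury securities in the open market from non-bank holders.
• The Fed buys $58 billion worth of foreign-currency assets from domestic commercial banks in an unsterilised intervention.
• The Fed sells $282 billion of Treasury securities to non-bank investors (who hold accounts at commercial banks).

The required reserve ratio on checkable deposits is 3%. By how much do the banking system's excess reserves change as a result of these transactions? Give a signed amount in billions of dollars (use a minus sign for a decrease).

Asset purchase (from non-banks) $267 billion: reserves +$267B, deposits +$267B.
FX purchase $58 billion: reserves +$58B, deposits 0.
Asset sale (to non-banks) $282 billion: reserves −$282B, deposits −$282B.
Totals: Δreserves = +$43B, Δdeposits = −$15B.
Δrequired reserves = 3% × −$15B = −$0.45B.
Δexcess reserves = Δreserves − Δrequired = +$43B − (−$0.45B) = +$43.45 billion.

+$43.45 billion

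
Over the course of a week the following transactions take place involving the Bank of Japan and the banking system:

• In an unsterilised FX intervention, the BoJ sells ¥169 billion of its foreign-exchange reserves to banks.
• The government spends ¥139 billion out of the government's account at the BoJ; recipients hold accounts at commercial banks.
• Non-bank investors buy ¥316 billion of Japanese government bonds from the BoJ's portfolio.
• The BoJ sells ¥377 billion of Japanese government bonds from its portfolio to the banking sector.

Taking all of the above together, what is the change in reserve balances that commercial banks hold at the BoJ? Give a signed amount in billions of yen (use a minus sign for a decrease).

-¥723 billion

BoJ balance sheet:
  Assets:      Securities −¥693B, Foreign assets −¥169B
  Liabilities: Bank reserves −¥723B, Government deposits −¥139B
Commercial banking system:
  Assets:      Reserves at CB −¥723B, Securities +¥377B, Foreign assets +¥169B
  Liabilities: Checkable deposits −¥177B
So the change in reserve balances that commercial banks hold at the BoJ is -¥723 billion.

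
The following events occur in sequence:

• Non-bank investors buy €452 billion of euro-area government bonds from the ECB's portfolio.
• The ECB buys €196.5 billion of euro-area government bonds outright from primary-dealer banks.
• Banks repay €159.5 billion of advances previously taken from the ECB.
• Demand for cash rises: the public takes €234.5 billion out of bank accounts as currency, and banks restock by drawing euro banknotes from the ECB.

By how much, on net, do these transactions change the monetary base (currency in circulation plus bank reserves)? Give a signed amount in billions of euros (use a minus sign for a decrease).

Asset sale (to non-banks) €452 billion: ECB balance sheet contracts → −€452B.
OMO purchase (from banks) €196.5 billion: ECB balance sheet expands → +€196.5B.
Discount-window repayment €159.5 billion: ECB balance sheet contracts → −€159.5B.
Currency withdrawal €234.5 billion: just a shift between currency and reserves — both are base money → 0.
Net: −452 + 196.5 − 159.5 + 0 = -€415 billion.

-€415 billion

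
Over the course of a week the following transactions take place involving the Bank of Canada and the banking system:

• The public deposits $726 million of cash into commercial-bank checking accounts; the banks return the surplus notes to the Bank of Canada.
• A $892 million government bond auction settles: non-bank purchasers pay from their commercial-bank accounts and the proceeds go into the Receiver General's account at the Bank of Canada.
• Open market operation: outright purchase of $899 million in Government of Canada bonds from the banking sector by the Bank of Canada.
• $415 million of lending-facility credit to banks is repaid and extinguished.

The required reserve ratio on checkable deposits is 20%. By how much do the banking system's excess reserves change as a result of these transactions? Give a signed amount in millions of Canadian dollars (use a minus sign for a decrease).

+$351.2 million

Currency deposit $726 million: reserves +$726M, deposits +$726M.
Government account inflow $892 million: reserves −$892M, deposits −$892M.
OMO purchase (from banks) $899 million: reserves +$899M, deposits 0.
Discount-window repayment $415 million: reserves −$415M, deposits 0.
Totals: Δreserves = +$318M, Δdeposits = −$166M.
Δrequired reserves = 20% × −$166M = −$33.2M.
Δexcess reserves = Δreserves − Δrequired = +$318M − (−$33.2M) = +$351.2 million.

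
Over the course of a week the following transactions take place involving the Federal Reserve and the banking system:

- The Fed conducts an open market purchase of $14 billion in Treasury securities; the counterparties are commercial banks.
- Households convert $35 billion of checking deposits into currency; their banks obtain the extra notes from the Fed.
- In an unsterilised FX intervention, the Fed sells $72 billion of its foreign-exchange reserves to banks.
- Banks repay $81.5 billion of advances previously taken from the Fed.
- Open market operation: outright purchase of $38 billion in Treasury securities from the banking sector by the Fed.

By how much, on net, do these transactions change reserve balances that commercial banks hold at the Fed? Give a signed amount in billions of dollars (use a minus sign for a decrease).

-$136.5 billion

Fed balance sheet:
  Assets:      Securities +$52B, Loans to banks −$81.5B, Foreign assets −$72B
  Liabilities: Bank reserves −$136.5B, Currency in circulation +$35B
Commercial banking system:
  Assets:      Reserves at CB −$136.5B, Securities −$52B, Foreign assets +$72B
  Liabilities: Checkable deposits −$35B, Borrowings from CB −$81.5B
So the change in reserve balances that commercial banks hold at the Fed is -$136.5 billion.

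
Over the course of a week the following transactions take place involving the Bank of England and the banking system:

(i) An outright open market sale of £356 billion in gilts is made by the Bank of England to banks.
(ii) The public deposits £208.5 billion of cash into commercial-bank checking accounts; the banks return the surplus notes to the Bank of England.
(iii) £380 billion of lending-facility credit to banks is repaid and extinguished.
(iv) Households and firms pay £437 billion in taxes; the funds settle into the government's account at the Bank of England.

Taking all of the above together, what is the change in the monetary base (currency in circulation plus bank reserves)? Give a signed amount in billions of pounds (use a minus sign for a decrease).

-£1173 billion

OMO sale (to banks) £356 billion: Bank of England balance sheet contracts → −£356B.
Currency deposit £208.5 billion: just a shift between currency and reserves — both are base money → 0.
Discount-window repayment £380 billion: Bank of England balance sheet contracts → −£380B.
Government account inflow £437 billion: reserves shift to a non-base liability → −£437B.
Net: −356 + 0 − 380 − 437 = -£1173 billion.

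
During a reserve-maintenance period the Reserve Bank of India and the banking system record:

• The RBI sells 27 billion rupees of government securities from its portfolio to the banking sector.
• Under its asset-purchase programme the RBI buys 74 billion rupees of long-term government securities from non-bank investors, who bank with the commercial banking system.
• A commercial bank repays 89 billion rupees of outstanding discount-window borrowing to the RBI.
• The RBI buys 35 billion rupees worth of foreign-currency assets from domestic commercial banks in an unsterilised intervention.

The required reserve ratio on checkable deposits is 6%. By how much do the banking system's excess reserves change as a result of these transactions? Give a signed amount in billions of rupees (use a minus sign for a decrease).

-11.44 billion

OMO sale (to banks) 27 billion rupees: reserves −27B, deposits 0.
Asset purchase (from non-banks) 74 billion rupees: reserves +74B, deposits +74B.
Discount-window repayment 89 billion rupees: reserves −89B, deposits 0.
FX purchase 35 billion rupees: reserves +35B, deposits 0.
Totals: Δreserves = −7B, Δdeposits = +74B.
Δrequired reserves = 6% × +74B = +4.44B.
Δexcess reserves = Δreserves − Δrequired = −7B − (+4.44B) = -11.44 billion.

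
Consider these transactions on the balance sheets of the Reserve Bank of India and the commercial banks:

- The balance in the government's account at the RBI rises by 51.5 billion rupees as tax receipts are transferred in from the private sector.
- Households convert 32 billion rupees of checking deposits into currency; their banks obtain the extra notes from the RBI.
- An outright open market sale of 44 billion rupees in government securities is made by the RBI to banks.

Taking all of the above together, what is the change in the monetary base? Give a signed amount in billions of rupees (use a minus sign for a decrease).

-95.5 billion

Government account inflow 51.5 billion rupees: reserves shift to a non-base liability → −51.5B.
Currency withdrawal 32 billion rupees: just a shift between currency and reserves — both are base money → 0.
OMO sale (to banks) 44 billion rupees: RBI balance sheet contracts → −44B.
Net: −51.5 + 0 − 44 = -95.5 billion.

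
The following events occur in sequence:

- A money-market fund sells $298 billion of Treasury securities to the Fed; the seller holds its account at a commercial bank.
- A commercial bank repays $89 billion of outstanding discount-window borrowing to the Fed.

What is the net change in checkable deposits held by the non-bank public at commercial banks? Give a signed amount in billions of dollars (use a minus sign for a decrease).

Fed balance sheet:
  Assets:      Securities +$298B, Loans to banks −$89B
  Liabilities: Bank reserves +$209B
Commercial banking system:
  Assets:      Reserves at CB +$209B
  Liabilities: Checkable deposits +$298B, Borrowings from CB −$89B
So the change in checkable deposits held by the non-bank public at commercial banks is +$298 billion.

+$298 billion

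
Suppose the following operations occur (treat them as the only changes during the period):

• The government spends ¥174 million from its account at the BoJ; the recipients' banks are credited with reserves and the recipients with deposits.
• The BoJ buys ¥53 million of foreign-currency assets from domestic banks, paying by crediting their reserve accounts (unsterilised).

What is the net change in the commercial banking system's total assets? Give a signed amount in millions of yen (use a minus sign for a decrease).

+¥174 million

BoJ balance sheet:
  Assets:      Foreign assets +¥53M
  Liabilities: Bank reserves +¥227M, Government deposits −¥174M
Commercial banking system:
  Assets:      Reserves at CB +¥227M, Foreign assets −¥53M
  Liabilities: Checkable deposits +¥174M
Change in total bank assets = +¥174 million.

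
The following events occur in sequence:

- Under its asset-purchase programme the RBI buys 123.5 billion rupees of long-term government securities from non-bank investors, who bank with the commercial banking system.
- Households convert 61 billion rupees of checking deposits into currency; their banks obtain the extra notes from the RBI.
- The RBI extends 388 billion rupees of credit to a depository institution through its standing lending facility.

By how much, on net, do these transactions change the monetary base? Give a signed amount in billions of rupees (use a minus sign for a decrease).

+511.5 billion

RBI balance sheet:
  Assets:      Securities +123.5B, Loans to banks +388B
  Liabilities: Bank reserves +450.5B, Currency in circulation +61B
Monetary base = currency + reserves: +61B + (+450.5B) = +511.5 billion.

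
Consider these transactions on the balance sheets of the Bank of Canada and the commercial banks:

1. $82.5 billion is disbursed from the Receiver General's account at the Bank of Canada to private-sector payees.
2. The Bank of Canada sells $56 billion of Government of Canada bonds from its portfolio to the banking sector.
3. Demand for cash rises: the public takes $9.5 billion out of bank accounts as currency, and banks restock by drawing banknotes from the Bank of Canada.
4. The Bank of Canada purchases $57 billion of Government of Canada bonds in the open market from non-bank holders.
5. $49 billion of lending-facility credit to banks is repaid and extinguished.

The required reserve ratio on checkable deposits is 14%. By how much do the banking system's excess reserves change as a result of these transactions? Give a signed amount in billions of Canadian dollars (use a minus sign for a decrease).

+$6.8 billion

Government spending $82.5 billion: reserves +$82.5B, deposits +$82.5B.
OMO sale (to banks) $56 billion: reserves −$56B, deposits 0.
Currency withdrawal $9.5 billion: reserves −$9.5B, deposits −$9.5B.
Asset purchase (from non-banks) $57 billion: reserves +$57B, deposits +$57B.
Discount-window repayment $49 billion: reserves −$49B, deposits 0.
Totals: Δreserves = +$25B, Δdeposits = +$130B.
Δrequired reserves = 14% × +$130B = +$18.2B.
Δexcess reserves = Δreserves − Δrequired = +$25B − (+$18.2B) = +$6.8 billion.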